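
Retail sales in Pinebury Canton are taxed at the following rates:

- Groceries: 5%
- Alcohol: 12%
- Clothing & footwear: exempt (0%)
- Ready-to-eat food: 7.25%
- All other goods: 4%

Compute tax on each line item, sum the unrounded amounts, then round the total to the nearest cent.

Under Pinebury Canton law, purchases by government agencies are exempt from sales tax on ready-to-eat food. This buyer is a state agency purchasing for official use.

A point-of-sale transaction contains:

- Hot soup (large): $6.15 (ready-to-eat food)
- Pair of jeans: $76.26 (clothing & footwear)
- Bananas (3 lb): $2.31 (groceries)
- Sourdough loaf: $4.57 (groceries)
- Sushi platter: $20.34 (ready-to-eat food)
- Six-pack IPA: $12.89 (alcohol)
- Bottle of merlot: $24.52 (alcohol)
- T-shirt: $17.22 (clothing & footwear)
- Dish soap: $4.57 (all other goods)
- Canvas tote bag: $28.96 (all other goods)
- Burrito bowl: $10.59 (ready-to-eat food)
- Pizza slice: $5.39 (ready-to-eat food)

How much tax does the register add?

Hot soup (large) $6.15: ready-to-eat food, buyer-exempt → 0% → $0.00
Pair of jeans $76.26: clothing & footwear → 0% → $0.00
Bananas (3 lb) $2.31: groceries → 5% → $0.1155
Sourdough loaf $4.57: groceries → 5% → $0.2285
Sushi platter $20.34: ready-to-eat food, buyer-exempt → 0% → $0.00
Six-pack IPA $12.89: alcohol → 12% → $1.5468
Bottle of merlot $24.52: alcohol → 12% → $2.9424
T-shirt $17.22: clothing & footwear → 0% → $0.00
Dish soap $4.57: all other goods → 4% → $0.1828
Canvas tote bag $28.96: all other goods → 4% → $1.1584
Burrito bowl $10.59: ready-to-eat food, buyer-exempt → 0% → $0.00
Pizza slice $5.39: ready-to-eat food, buyer-exempt → 0% → $0.00
Unrounded tax sum = $6.1744 → $6.17

$6.17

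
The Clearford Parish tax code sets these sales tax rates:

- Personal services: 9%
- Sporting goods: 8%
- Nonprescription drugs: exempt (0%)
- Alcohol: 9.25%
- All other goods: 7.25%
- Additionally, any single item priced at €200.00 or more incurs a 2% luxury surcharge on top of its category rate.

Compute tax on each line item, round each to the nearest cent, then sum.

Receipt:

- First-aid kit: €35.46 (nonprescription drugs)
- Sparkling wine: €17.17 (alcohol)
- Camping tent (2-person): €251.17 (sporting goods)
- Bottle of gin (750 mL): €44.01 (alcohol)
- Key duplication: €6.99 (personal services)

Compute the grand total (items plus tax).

First-aid kit €35.46: nonprescription drugs → 0% → €0.00
Sparkling wine €17.17: alcohol → 9.25% → €1.59
Camping tent (2-person) €251.17: sporting goods → 8% + 2% surcharge = 10% → €25.12
Bottle of gin (750 mL) €44.01: alcohol → 9.25% → €4.07
Key duplication €6.99: personal services → 9% → €0.63
Subtotal = €354.80; tax = €31.41; total due = €386.21

€386.21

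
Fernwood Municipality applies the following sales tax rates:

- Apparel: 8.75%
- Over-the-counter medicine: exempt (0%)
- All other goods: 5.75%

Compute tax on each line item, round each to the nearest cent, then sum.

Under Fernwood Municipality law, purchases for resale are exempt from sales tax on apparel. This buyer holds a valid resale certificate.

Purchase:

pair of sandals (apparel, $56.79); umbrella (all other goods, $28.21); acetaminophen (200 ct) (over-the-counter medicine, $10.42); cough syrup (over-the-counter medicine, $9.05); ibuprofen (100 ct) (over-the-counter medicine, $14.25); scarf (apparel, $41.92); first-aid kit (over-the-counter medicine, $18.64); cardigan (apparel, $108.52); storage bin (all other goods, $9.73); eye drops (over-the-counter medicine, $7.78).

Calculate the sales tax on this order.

Pair of sandals $56.79: apparel, buyer-exempt → 0% → $0.00
Umbrella $28.21: all other goods → 5.75% → $1.62
Acetaminophen (200 ct) $10.42: over-the-counter medicine → 0% → $0.00
Cough syrup $9.05: over-the-counter medicine → 0% → $0.00
Ibuprofen (100 ct) $14.25: over-the-counter medicine → 0% → $0.00
Scarf $41.92: apparel, buyer-exempt → 0% → $0.00
First-aid kit $18.64: over-the-counter medicine → 0% → $0.00
Cardigan $108.52: apparel, buyer-exempt → 0% → $0.00
Storage bin $9.73: all other goods → 5.75% → $0.56
Eye drops $7.78: over-the-counter medicine → 0% → $0.00
Total tax = $1.62 + $0.56 = $2.18

$2.18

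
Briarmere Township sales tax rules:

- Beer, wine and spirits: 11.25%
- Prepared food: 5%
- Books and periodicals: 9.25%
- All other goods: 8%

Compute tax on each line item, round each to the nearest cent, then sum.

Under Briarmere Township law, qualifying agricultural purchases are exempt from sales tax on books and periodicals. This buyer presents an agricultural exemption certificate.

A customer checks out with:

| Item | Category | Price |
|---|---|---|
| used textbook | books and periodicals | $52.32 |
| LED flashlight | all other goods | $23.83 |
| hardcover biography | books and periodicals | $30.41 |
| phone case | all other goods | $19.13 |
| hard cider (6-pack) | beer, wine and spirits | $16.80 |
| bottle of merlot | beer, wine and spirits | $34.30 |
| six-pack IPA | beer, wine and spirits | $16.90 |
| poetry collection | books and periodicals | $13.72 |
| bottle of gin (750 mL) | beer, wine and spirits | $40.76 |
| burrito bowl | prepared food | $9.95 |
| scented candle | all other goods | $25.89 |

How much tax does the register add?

Used textbook $52.32: books and periodicals, buyer-exempt → 0% → $0.00
LED flashlight $23.83: all other goods → 8% → $1.91
Hardcover biography $30.41: books and periodicals, buyer-exempt → 0% → $0.00
Phone case $19.13: all other goods → 8% → $1.53
Hard cider (6-pack) $16.80: beer, wine and spirits → 11.25% → $1.89
Bottle of merlot $34.30: beer, wine and spirits → 11.25% → $3.86
Six-pack IPA $16.90: beer, wine and spirits → 11.25% → $1.90
Poetry collection $13.72: books and periodicals, buyer-exempt → 0% → $0.00
Bottle of gin (750 mL) $40.76: beer, wine and spirits → 11.25% → $4.59
Burrito bowl $9.95: prepared food → 5% → $0.50
Scented candle $25.89: all other goods → 8% → $2.07
Total tax = $1.91 + $1.53 + $1.89 + $3.86 + $1.90 + $4.59 + $0.50 + $2.07 = $18.25

$18.25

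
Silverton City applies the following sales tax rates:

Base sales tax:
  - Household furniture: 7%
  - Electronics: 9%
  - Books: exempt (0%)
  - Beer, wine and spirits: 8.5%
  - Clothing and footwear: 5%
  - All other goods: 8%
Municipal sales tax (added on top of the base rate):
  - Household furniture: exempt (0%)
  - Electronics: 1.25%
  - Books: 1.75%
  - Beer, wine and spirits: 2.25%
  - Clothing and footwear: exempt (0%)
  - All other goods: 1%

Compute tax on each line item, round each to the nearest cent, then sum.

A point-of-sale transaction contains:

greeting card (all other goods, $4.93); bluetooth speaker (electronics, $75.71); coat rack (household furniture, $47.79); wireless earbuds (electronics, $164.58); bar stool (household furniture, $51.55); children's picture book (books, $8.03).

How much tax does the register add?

$32.17

Greeting card $4.93: all other goods → 8% + 1% municipal = 9% → $0.44
Bluetooth speaker $75.71: electronics → 9% + 1.25% municipal = 10.25% → $7.76
Coat rack $47.79: household furniture → 7% + 0% municipal = 7% → $3.35
Wireless earbuds $164.58: electronics → 9% + 1.25% municipal = 10.25% → $16.87
Bar stool $51.55: household furniture → 7% + 0% municipal = 7% → $3.61
Children's picture book $8.03: books → 0% + 1.75% municipal = 1.75% → $0.14
Total tax = $0.44 + $7.76 + $3.35 + $16.87 + $3.61 + $0.14 = $32.17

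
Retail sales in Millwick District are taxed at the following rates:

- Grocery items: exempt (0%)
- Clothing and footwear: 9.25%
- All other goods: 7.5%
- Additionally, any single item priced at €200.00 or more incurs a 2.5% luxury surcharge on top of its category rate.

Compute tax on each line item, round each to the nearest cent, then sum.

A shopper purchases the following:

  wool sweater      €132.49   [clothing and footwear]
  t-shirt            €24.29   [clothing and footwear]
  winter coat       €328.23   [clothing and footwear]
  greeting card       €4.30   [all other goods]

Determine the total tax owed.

Wool sweater €132.49: clothing and footwear → 9.25% → €12.26
T-shirt €24.29: clothing and footwear → 9.25% → €2.25
Winter coat €328.23: clothing and footwear → 9.25% + 2.5% surcharge = 11.75% → €38.57
Greeting card €4.30: all other goods → 7.5% → €0.32
Total tax = €12.26 + €2.25 + €38.57 + €0.32 = €53.40

€53.40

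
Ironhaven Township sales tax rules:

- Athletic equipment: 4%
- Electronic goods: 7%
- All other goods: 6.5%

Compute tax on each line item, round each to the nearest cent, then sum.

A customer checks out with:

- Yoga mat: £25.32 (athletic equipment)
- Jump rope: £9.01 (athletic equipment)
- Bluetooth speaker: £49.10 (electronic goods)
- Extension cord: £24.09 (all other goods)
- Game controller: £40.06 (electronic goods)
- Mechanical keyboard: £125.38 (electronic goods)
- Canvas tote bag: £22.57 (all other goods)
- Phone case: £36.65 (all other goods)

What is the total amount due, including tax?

Yoga mat £25.32: athletic equipment → 4% → £1.01
Jump rope £9.01: athletic equipment → 4% → £0.36
Bluetooth speaker £49.10: electronic goods → 7% → £3.44
Extension cord £24.09: all other goods → 6.5% → £1.57
Game controller £40.06: electronic goods → 7% → £2.80
Mechanical keyboard £125.38: electronic goods → 7% → £8.78
Canvas tote bag £22.57: all other goods → 6.5% → £1.47
Phone case £36.65: all other goods → 6.5% → £2.38
Subtotal = £332.18; tax = £21.81; total due = £353.99

£353.99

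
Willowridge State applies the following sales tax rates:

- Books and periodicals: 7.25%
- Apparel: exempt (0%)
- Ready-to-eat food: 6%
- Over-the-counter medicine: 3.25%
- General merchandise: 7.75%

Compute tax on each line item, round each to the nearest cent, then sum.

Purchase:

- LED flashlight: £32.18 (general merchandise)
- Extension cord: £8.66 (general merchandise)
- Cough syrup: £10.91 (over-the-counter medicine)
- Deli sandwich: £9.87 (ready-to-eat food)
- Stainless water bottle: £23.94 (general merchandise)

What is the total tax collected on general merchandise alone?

£5.02

LED flashlight £32.18: general merchandise → 7.75% → £2.49
Extension cord £8.66: general merchandise → 7.75% → £0.67
Stainless water bottle £23.94: general merchandise → 7.75% → £1.86
Tax on general merchandise = £2.49 + £0.67 + £1.86 = £5.02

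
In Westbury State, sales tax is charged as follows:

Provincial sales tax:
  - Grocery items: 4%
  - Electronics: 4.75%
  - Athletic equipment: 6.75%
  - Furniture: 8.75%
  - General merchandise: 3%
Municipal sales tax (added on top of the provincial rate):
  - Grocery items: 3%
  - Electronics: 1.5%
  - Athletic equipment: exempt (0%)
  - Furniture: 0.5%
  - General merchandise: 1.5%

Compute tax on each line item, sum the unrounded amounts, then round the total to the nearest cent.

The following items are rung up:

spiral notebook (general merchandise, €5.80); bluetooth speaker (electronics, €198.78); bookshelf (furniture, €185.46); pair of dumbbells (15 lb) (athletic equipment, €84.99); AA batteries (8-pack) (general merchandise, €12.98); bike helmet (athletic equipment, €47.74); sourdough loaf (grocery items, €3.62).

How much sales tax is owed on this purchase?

Spiral notebook €5.80: general merchandise → 3% + 1.5% municipal = 4.5% → €0.261
Bluetooth speaker €198.78: electronics → 4.75% + 1.5% municipal = 6.25% → €12.42375
Bookshelf €185.46: furniture → 8.75% + 0.5% municipal = 9.25% → €17.15505
Pair of dumbbells (15 lb) €84.99: athletic equipment → 6.75% + 0% municipal = 6.75% → €5.736825
AA batteries (8-pack) €12.98: general merchandise → 3% + 1.5% municipal = 4.5% → €0.5841
Bike helmet €47.74: athletic equipment → 6.75% + 0% municipal = 6.75% → €3.22245
Sourdough loaf €3.62: grocery items → 4% + 3% municipal = 7% → €0.2534
Unrounded tax sum = €39.636575 → €39.64

€39.64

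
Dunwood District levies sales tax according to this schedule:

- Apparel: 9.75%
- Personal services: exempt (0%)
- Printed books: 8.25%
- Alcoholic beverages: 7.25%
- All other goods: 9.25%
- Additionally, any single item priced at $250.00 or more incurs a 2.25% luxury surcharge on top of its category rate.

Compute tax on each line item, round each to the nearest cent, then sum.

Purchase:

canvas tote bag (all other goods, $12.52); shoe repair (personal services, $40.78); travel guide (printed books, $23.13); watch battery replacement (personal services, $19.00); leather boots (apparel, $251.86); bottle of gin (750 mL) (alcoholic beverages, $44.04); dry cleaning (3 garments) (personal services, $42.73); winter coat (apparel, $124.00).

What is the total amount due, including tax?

Canvas tote bag $12.52: all other goods → 9.25% → $1.16
Shoe repair $40.78: personal services → 0% → $0.00
Travel guide $23.13: printed books → 8.25% → $1.91
Watch battery replacement $19.00: personal services → 0% → $0.00
Leather boots $251.86: apparel → 9.75% + 2.25% surcharge = 12% → $30.22
Bottle of gin (750 mL) $44.04: alcoholic beverages → 7.25% → $3.19
Dry cleaning (3 garments) $42.73: personal services → 0% → $0.00
Winter coat $124.00: apparel → 9.75% → $12.09
Subtotal = $558.06; tax = $48.57; total due = $606.63

$606.63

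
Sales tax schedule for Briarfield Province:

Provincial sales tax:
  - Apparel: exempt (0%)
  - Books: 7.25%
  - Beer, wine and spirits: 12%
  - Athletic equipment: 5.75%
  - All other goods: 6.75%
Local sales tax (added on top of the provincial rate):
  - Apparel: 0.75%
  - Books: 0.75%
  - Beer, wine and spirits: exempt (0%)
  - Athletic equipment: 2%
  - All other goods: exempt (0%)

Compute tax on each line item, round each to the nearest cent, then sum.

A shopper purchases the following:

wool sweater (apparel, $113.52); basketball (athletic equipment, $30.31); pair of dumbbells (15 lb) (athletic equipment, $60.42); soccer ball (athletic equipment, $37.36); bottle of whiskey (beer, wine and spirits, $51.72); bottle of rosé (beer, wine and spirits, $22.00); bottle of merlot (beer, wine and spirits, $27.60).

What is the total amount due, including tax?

$365.87

Wool sweater $113.52: apparel → 0% + 0.75% local = 0.75% → $0.85
Basketball $30.31: athletic equipment → 5.75% + 2% local = 7.75% → $2.35
Pair of dumbbells (15 lb) $60.42: athletic equipment → 5.75% + 2% local = 7.75% → $4.68
Soccer ball $37.36: athletic equipment → 5.75% + 2% local = 7.75% → $2.90
Bottle of whiskey $51.72: beer, wine and spirits → 12% + 0% local = 12% → $6.21
Bottle of rosé $22.00: beer, wine and spirits → 12% + 0% local = 12% → $2.64
Bottle of merlot $27.60: beer, wine and spirits → 12% + 0% local = 12% → $3.31
Subtotal = $342.93; tax = $22.94; total due = $365.87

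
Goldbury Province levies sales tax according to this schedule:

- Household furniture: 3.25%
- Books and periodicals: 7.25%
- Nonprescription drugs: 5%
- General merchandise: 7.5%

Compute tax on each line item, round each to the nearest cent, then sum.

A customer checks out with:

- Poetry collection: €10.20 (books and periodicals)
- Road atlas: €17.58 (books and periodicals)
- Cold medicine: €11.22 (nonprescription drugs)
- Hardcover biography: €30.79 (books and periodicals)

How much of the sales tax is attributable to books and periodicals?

€4.24

Poetry collection €10.20: books and periodicals → 7.25% → €0.74
Road atlas €17.58: books and periodicals → 7.25% → €1.27
Hardcover biography €30.79: books and periodicals → 7.25% → €2.23
Tax on books and periodicals = €0.74 + €1.27 + €2.23 = €4.24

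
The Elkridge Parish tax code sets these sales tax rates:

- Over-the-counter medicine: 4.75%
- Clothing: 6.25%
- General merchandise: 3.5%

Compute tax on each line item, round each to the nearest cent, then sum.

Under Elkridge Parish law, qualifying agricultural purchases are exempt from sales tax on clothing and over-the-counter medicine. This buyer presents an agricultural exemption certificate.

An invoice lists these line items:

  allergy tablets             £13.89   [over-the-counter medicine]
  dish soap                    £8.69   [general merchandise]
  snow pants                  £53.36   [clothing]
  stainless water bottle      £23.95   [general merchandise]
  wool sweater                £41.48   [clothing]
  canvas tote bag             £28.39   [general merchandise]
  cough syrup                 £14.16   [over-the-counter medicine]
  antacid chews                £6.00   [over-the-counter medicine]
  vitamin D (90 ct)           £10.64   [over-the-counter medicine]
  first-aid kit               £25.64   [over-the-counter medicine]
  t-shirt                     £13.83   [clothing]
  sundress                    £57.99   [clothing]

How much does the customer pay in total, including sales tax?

Allergy tablets £13.89: over-the-counter medicine, buyer-exempt → 0% → £0.00
Dish soap £8.69: general merchandise → 3.5% → £0.30
Snow pants £53.36: clothing, buyer-exempt → 0% → £0.00
Stainless water bottle £23.95: general merchandise → 3.5% → £0.84
Wool sweater £41.48: clothing, buyer-exempt → 0% → £0.00
Canvas tote bag £28.39: general merchandise → 3.5% → £0.99
Cough syrup £14.16: over-the-counter medicine, buyer-exempt → 0% → £0.00
Antacid chews £6.00: over-the-counter medicine, buyer-exempt → 0% → £0.00
Vitamin D (90 ct) £10.64: over-the-counter medicine, buyer-exempt → 0% → £0.00
First-aid kit £25.64: over-the-counter medicine, buyer-exempt → 0% → £0.00
T-shirt £13.83: clothing, buyer-exempt → 0% → £0.00
Sundress £57.99: clothing, buyer-exempt → 0% → £0.00
Subtotal = £298.02; tax = £2.13; total due = £300.15

£300.15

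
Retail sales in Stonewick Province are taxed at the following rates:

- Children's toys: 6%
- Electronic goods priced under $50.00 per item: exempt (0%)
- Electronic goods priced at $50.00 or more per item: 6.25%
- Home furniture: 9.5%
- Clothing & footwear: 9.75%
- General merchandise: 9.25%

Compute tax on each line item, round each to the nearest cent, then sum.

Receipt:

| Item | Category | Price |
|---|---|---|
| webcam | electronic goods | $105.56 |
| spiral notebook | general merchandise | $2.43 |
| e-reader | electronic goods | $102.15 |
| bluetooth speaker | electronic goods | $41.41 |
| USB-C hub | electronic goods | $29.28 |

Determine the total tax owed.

$13.20

Webcam $105.56: electronic goods, $50.00 or more → 6.25% → $6.60
Spiral notebook $2.43: general merchandise → 9.25% → $0.22
E-reader $102.15: electronic goods, $50.00 or more → 6.25% → $6.38
Bluetooth speaker $41.41: electronic goods, under $50.00 → 0% → $0.00
USB-C hub $29.28: electronic goods, under $50.00 → 0% → $0.00
Total tax = $6.60 + $0.22 + $6.38 = $13.20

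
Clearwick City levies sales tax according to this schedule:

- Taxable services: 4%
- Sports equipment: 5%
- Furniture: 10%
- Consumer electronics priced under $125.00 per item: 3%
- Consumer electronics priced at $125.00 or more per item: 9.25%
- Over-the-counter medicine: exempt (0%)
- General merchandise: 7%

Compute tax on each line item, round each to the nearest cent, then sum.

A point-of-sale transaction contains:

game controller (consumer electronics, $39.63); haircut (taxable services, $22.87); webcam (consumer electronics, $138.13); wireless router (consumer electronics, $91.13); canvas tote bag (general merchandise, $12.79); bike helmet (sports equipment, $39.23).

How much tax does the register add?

$20.47

Game controller $39.63: consumer electronics, under $125.00 → 3% → $1.19
Haircut $22.87: taxable services → 4% → $0.91
Webcam $138.13: consumer electronics, $125.00 or more → 9.25% → $12.78
Wireless router $91.13: consumer electronics, under $125.00 → 3% → $2.73
Canvas tote bag $12.79: general merchandise → 7% → $0.90
Bike helmet $39.23: sports equipment → 5% → $1.96
Total tax = $1.19 + $0.91 + $12.78 + $2.73 + $0.90 + $1.96 = $20.47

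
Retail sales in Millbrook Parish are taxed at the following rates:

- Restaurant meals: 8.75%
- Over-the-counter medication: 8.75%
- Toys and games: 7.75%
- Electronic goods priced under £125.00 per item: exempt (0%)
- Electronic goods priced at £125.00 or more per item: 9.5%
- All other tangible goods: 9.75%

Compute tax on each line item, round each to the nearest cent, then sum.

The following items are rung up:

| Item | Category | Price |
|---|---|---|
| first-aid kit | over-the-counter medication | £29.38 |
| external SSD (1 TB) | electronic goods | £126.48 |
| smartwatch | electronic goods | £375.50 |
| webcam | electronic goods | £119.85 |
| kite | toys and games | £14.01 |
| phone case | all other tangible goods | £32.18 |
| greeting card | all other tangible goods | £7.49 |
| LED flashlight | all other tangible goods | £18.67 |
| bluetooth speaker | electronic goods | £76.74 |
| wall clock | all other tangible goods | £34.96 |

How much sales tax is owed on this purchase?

£60.45

First-aid kit £29.38: over-the-counter medication → 8.75% → £2.57
External SSD (1 TB) £126.48: electronic goods, £125.00 or more → 9.5% → £12.02
Smartwatch £375.50: electronic goods, £125.00 or more → 9.5% → £35.67
Webcam £119.85: electronic goods, under £125.00 → 0% → £0.00
Kite £14.01: toys and games → 7.75% → £1.09
Phone case £32.18: all other tangible goods → 9.75% → £3.14
Greeting card £7.49: all other tangible goods → 9.75% → £0.73
LED flashlight £18.67: all other tangible goods → 9.75% → £1.82
Bluetooth speaker £76.74: electronic goods, under £125.00 → 0% → £0.00
Wall clock £34.96: all other tangible goods → 9.75% → £3.41
Total tax = £2.57 + £12.02 + £35.67 + £1.09 + £3.14 + £0.73 + £1.82 + £3.41 = £60.45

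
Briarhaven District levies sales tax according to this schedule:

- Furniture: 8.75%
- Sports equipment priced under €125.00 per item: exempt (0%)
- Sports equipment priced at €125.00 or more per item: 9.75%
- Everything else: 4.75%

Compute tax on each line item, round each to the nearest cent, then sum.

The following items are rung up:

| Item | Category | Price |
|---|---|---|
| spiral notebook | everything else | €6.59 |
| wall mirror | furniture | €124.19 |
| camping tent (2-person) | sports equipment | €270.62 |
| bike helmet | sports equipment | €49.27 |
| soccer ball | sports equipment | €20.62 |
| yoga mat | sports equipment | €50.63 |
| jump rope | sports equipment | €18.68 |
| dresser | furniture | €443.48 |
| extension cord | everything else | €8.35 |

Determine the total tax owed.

€76.77

Spiral notebook €6.59: everything else → 4.75% → €0.31
Wall mirror €124.19: furniture → 8.75% → €10.87
Camping tent (2-person) €270.62: sports equipment, €125.00 or more → 9.75% → €26.39
Bike helmet €49.27: sports equipment, under €125.00 → 0% → €0.00
Soccer ball €20.62: sports equipment, under €125.00 → 0% → €0.00
Yoga mat €50.63: sports equipment, under €125.00 → 0% → €0.00
Jump rope €18.68: sports equipment, under €125.00 → 0% → €0.00
Dresser €443.48: furniture → 8.75% → €38.80
Extension cord €8.35: everything else → 4.75% → €0.40
Total tax = €0.31 + €10.87 + €26.39 + €38.80 + €0.40 = €76.77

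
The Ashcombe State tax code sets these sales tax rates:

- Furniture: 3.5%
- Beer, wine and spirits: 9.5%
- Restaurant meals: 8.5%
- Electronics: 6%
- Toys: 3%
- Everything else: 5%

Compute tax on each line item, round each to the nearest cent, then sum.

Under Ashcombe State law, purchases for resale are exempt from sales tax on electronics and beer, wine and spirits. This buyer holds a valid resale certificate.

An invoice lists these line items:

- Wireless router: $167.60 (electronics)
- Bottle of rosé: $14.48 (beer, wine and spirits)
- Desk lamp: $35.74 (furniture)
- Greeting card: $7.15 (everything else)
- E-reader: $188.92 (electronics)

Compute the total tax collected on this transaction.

$1.61

Wireless router $167.60: electronics, buyer-exempt → 0% → $0.00
Bottle of rosé $14.48: beer, wine and spirits, buyer-exempt → 0% → $0.00
Desk lamp $35.74: furniture → 3.5% → $1.25
Greeting card $7.15: everything else → 5% → $0.36
E-reader $188.92: electronics, buyer-exempt → 0% → $0.00
Total tax = $1.25 + $0.36 = $1.61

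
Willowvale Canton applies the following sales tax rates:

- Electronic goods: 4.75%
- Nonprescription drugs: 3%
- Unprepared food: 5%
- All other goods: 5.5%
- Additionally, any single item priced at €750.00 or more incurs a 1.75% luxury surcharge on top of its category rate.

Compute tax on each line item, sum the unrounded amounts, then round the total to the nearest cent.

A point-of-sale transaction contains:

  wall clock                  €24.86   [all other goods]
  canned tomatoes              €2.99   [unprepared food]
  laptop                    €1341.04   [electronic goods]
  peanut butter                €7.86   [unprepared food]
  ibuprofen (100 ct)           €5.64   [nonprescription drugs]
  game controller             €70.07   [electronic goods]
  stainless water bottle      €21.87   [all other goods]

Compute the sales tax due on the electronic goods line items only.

€90.50

Laptop €1341.04: electronic goods → 4.75% + 1.75% surcharge = 6.5% → €87.1676
Game controller €70.07: electronic goods → 4.75% → €3.328325
Tax on electronic goods: unrounded sum = €90.495925 → €90.50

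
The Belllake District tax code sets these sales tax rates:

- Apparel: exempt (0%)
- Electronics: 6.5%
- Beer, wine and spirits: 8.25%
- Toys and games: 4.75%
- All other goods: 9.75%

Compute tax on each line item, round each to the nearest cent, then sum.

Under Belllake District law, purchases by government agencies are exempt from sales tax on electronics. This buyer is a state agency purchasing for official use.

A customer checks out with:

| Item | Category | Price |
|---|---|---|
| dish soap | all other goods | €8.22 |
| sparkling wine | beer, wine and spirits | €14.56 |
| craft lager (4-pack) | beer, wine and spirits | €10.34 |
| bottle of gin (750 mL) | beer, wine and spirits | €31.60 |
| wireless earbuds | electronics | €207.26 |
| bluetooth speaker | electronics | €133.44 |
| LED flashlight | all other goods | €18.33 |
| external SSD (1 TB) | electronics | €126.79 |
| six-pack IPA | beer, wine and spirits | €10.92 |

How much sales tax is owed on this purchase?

Dish soap €8.22: all other goods → 9.75% → €0.80
Sparkling wine €14.56: beer, wine and spirits → 8.25% → €1.20
Craft lager (4-pack) €10.34: beer, wine and spirits → 8.25% → €0.85
Bottle of gin (750 mL) €31.60: beer, wine and spirits → 8.25% → €2.61
Wireless earbuds €207.26: electronics, buyer-exempt → 0% → €0.00
Bluetooth speaker €133.44: electronics, buyer-exempt → 0% → €0.00
LED flashlight €18.33: all other goods → 9.75% → €1.79
External SSD (1 TB) €126.79: electronics, buyer-exempt → 0% → €0.00
Six-pack IPA €10.92: beer, wine and spirits → 8.25% → €0.90
Total tax = €0.80 + €1.20 + €0.85 + €2.61 + €1.79 + €0.90 = €8.15

€8.15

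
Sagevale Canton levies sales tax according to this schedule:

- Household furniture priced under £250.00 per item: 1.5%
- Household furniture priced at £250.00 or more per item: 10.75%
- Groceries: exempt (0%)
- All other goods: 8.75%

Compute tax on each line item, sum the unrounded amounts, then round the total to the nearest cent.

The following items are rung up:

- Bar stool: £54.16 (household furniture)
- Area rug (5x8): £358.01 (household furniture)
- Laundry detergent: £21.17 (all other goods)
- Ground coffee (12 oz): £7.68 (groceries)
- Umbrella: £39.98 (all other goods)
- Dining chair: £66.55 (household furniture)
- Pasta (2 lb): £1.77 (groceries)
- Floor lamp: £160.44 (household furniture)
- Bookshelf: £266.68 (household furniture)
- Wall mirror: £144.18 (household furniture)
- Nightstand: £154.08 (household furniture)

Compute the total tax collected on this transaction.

Bar stool £54.16: household furniture, under £250.00 → 1.5% → £0.8124
Area rug (5x8) £358.01: household furniture, £250.00 or more → 10.75% → £38.486075
Laundry detergent £21.17: all other goods → 8.75% → £1.852375
Ground coffee (12 oz) £7.68: groceries → 0% → £0.00
Umbrella £39.98: all other goods → 8.75% → £3.49825
Dining chair £66.55: household furniture, under £250.00 → 1.5% → £0.99825
Pasta (2 lb) £1.77: groceries → 0% → £0.00
Floor lamp £160.44: household furniture, under £250.00 → 1.5% → £2.4066
Bookshelf £266.68: household furniture, £250.00 or more → 10.75% → £28.6681
Wall mirror £144.18: household furniture, under £250.00 → 1.5% → £2.1627
Nightstand £154.08: household furniture, under £250.00 → 1.5% → £2.3112
Unrounded tax sum = £81.19595 → £81.20

£81.20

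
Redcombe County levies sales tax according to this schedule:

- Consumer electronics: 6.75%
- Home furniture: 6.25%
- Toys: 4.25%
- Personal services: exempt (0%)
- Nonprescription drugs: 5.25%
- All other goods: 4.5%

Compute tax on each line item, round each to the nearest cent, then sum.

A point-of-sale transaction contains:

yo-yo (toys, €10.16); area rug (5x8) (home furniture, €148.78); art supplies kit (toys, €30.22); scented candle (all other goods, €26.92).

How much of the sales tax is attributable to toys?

€1.71

Yo-yo €10.16: toys → 4.25% → €0.43
Art supplies kit €30.22: toys → 4.25% → €1.28
Tax on toys = €0.43 + €1.28 = €1.71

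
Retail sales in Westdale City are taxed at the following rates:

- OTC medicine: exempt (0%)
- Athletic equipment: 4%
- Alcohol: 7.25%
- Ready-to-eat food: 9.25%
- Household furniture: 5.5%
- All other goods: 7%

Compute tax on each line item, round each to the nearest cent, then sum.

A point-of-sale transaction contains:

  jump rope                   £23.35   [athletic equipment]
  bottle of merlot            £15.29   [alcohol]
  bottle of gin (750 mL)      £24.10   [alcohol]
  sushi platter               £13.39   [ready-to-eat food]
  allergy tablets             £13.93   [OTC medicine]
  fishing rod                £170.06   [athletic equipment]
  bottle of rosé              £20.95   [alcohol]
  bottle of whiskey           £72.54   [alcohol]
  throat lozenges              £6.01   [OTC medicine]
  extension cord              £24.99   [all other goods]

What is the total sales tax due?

£20.36

Jump rope £23.35: athletic equipment → 4% → £0.93
Bottle of merlot £15.29: alcohol → 7.25% → £1.11
Bottle of gin (750 mL) £24.10: alcohol → 7.25% → £1.75
Sushi platter £13.39: ready-to-eat food → 9.25% → £1.24
Allergy tablets £13.93: OTC medicine → 0% → £0.00
Fishing rod £170.06: athletic equipment → 4% → £6.80
Bottle of rosé £20.95: alcohol → 7.25% → £1.52
Bottle of whiskey £72.54: alcohol → 7.25% → £5.26
Throat lozenges £6.01: OTC medicine → 0% → £0.00
Extension cord £24.99: all other goods → 7% → £1.75
Total tax = £0.93 + £1.11 + £1.75 + £1.24 + £6.80 + £1.52 + £5.26 + £1.75 = £20.36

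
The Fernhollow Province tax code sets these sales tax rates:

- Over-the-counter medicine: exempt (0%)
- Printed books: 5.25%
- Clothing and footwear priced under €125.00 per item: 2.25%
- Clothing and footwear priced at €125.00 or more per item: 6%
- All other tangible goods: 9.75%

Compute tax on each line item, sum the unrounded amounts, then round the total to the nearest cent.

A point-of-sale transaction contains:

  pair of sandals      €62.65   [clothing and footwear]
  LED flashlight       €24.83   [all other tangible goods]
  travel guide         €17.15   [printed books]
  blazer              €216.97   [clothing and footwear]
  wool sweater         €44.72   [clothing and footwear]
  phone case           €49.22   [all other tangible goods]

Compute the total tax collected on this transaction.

€23.55

Pair of sandals €62.65: clothing and footwear, under €125.00 → 2.25% → €1.409625
LED flashlight €24.83: all other tangible goods → 9.75% → €2.420925
Travel guide €17.15: printed books → 5.25% → €0.900375
Blazer €216.97: clothing and footwear, €125.00 or more → 6% → €13.0182
Wool sweater €44.72: clothing and footwear, under €125.00 → 2.25% → €1.0062
Phone case €49.22: all other tangible goods → 9.75% → €4.79895
Unrounded tax sum = €23.554275 → €23.55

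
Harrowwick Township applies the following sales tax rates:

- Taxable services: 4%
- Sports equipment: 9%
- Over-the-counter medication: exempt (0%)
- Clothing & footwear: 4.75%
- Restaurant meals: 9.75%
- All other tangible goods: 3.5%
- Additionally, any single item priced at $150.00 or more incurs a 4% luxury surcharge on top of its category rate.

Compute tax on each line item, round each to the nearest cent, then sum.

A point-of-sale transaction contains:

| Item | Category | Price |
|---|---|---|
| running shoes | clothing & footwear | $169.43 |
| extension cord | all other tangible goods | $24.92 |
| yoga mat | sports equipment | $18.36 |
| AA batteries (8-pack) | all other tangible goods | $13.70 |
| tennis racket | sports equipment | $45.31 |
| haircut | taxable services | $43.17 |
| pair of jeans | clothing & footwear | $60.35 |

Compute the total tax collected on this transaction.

$26.51

Running shoes $169.43: clothing & footwear → 4.75% + 4% surcharge = 8.75% → $14.83
Extension cord $24.92: all other tangible goods → 3.5% → $0.87
Yoga mat $18.36: sports equipment → 9% → $1.65
AA batteries (8-pack) $13.70: all other tangible goods → 3.5% → $0.48
Tennis racket $45.31: sports equipment → 9% → $4.08
Haircut $43.17: taxable services → 4% → $1.73
Pair of jeans $60.35: clothing & footwear → 4.75% → $2.87
Total tax = $14.83 + $0.87 + $1.65 + $0.48 + $4.08 + $1.73 + $2.87 = $26.51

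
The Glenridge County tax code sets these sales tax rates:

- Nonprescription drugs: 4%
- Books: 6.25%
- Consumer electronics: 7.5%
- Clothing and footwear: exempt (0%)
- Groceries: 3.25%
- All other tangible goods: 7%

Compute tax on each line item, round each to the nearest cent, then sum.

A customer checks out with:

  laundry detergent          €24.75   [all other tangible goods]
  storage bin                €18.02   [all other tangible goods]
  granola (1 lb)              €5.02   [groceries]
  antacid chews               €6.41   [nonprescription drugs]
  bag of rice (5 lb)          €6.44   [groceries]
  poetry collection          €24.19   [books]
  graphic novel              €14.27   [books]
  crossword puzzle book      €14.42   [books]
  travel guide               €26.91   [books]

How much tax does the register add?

Laundry detergent €24.75: all other tangible goods → 7% → €1.73
Storage bin €18.02: all other tangible goods → 7% → €1.26
Granola (1 lb) €5.02: groceries → 3.25% → €0.16
Antacid chews €6.41: nonprescription drugs → 4% → €0.26
Bag of rice (5 lb) €6.44: groceries → 3.25% → €0.21
Poetry collection €24.19: books → 6.25% → €1.51
Graphic novel €14.27: books → 6.25% → €0.89
Crossword puzzle book €14.42: books → 6.25% → €0.90
Travel guide €26.91: books → 6.25% → €1.68
Total tax = €1.73 + €1.26 + €0.16 + €0.26 + €0.21 + €1.51 + €0.89 + €0.90 + €1.68 = €8.60

€8.60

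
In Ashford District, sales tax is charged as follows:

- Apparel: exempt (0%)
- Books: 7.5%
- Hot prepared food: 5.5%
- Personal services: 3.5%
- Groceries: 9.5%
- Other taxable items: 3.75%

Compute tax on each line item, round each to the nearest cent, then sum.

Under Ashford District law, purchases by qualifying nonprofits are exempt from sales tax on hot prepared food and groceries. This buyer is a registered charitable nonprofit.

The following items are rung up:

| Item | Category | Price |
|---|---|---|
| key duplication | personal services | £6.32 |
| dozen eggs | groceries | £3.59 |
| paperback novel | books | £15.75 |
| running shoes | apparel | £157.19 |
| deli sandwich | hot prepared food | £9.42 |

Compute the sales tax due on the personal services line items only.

Key duplication £6.32: personal services → 3.5% → £0.22
Tax on personal services = £0.22

£0.22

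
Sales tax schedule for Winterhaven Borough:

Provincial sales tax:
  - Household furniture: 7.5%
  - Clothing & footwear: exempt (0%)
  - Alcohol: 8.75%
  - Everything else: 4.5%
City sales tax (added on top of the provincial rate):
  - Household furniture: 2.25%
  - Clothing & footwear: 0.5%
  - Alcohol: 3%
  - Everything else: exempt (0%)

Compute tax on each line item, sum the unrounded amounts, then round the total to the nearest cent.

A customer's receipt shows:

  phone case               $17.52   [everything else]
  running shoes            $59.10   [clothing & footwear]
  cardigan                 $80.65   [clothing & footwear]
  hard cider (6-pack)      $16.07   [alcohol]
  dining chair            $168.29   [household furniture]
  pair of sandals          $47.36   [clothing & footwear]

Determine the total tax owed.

Phone case $17.52: everything else → 4.5% + 0% city = 4.5% → $0.7884
Running shoes $59.10: clothing & footwear → 0% + 0.5% city = 0.5% → $0.2955
Cardigan $80.65: clothing & footwear → 0% + 0.5% city = 0.5% → $0.40325
Hard cider (6-pack) $16.07: alcohol → 8.75% + 3% city = 11.75% → $1.888225
Dining chair $168.29: household furniture → 7.5% + 2.25% city = 9.75% → $16.408275
Pair of sandals $47.36: clothing & footwear → 0% + 0.5% city = 0.5% → $0.2368
Unrounded tax sum = $20.02045 → $20.02

$20.02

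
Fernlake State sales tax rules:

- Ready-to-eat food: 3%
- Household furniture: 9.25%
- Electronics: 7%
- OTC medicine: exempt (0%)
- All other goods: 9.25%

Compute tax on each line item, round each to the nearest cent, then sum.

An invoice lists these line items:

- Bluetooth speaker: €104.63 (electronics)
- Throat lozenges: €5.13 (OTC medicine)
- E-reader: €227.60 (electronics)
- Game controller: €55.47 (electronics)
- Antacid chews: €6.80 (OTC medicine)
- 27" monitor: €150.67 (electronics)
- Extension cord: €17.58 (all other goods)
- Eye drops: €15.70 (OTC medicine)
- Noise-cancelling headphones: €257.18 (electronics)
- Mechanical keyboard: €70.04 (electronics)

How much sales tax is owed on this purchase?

€62.21

Bluetooth speaker €104.63: electronics → 7% → €7.32
Throat lozenges €5.13: OTC medicine → 0% → €0.00
E-reader €227.60: electronics → 7% → €15.93
Game controller €55.47: electronics → 7% → €3.88
Antacid chews €6.80: OTC medicine → 0% → €0.00
27" monitor €150.67: electronics → 7% → €10.55
Extension cord €17.58: all other goods → 9.25% → €1.63
Eye drops €15.70: OTC medicine → 0% → €0.00
Noise-cancelling headphones €257.18: electronics → 7% → €18.00
Mechanical keyboard €70.04: electronics → 7% → €4.90
Total tax = €7.32 + €15.93 + €3.88 + €10.55 + €1.63 + €18.00 + €4.90 = €62.21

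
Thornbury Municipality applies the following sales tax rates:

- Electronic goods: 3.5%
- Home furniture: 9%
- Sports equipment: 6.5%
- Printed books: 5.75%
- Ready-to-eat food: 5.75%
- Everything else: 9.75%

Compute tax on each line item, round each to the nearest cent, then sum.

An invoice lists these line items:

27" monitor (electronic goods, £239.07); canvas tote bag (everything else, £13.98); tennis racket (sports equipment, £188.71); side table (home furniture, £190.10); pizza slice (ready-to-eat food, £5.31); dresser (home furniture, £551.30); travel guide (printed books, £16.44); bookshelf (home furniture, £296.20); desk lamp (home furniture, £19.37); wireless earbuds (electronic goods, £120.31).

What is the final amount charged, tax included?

27" monitor £239.07: electronic goods → 3.5% → £8.37
Canvas tote bag £13.98: everything else → 9.75% → £1.36
Tennis racket £188.71: sports equipment → 6.5% → £12.27
Side table £190.10: home furniture → 9% → £17.11
Pizza slice £5.31: ready-to-eat food → 5.75% → £0.31
Dresser £551.30: home furniture → 9% → £49.62
Travel guide £16.44: printed books → 5.75% → £0.95
Bookshelf £296.20: home furniture → 9% → £26.66
Desk lamp £19.37: home furniture → 9% → £1.74
Wireless earbuds £120.31: electronic goods → 3.5% → £4.21
Subtotal = £1640.79; tax = £122.60; total due = £1763.39

£1763.39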